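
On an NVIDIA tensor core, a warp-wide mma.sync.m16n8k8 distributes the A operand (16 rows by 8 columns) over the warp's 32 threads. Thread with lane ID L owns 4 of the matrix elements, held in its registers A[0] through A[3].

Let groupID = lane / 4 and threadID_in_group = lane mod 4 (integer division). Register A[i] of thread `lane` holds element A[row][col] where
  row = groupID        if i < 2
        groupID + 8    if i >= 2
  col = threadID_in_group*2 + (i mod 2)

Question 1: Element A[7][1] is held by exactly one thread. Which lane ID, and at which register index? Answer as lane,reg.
28,1

r=7⇒gr=7,Rb=0  c=1⇒th=0,odd=1
L=7*4+0=28  i=0*2+1=1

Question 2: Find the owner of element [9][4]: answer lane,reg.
r: 9->gid=1,r8=1  c: 4->tid=2,i&1=0
L=1*4+2=6  i=1*2+0=2

6,2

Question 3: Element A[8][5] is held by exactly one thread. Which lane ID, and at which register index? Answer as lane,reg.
2,3

r: 8->gid=0,r8=1  c: 5->tid=2,i&1=1
L=0*4+2=2  i=1*2+1=3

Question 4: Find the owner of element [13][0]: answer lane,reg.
r=13→G=5,rhi=1  c=0→T=0,p=0
L=5*4+0=20  i=1*2+0=2

20,2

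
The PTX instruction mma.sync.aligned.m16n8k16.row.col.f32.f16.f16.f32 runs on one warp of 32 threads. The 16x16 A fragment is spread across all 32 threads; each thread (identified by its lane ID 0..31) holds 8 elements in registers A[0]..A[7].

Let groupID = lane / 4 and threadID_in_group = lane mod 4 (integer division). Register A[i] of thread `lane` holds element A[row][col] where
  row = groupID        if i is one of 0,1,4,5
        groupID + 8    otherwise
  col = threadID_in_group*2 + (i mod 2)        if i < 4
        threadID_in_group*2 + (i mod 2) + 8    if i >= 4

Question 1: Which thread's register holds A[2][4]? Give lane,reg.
10,0

r=2->g=2,rb=0  c=4->cb=0,t=2,b0=0
L=2*4+2=10  i=0*4+0*2+0=0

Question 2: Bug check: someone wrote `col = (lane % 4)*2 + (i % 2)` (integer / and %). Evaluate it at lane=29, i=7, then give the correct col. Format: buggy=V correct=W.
buggy=3 correct=11

`(lane % 4)*2 + (i % 2)`[29,7]->3
29: g=7,t=1
[7] (7+8,1*2+1+8) = (15,11)
col: 3 vs 11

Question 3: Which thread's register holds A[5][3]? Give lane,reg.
21,1

r=5→G=5,rhi=0  c=3→chi=0,T=1,p=1
L=5*4+1=21  i=0*4+0*2+1=1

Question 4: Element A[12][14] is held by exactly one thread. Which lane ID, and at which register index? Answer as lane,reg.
r:12=>grp=4,rB=1  c:14=>cB=1,tig=3,lo=0
L=4*4+3=19  i=1*4+1*2+0=6

19,6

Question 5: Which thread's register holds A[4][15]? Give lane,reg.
19,5

r=4⇒gr=4,Rb=0  c=15⇒Cb=1,th=3,odd=1
L=4*4+3=19  i=1*4+0*2+1=5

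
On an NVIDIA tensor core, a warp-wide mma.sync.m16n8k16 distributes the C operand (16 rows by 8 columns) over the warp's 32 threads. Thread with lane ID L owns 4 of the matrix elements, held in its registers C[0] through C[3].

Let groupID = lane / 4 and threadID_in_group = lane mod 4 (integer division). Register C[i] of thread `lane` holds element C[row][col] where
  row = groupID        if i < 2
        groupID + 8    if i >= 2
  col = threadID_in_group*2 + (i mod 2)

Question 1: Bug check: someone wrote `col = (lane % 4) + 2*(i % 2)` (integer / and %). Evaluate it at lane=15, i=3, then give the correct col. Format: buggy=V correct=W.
buggy=5 correct=7

`(lane % 4) + 2*(i % 2)`[15,3]->5
lane 15->15/4=3, 15 mod 4=3
i=3  r:3+8->11  c:2·3+1->7
col: 5 vs 7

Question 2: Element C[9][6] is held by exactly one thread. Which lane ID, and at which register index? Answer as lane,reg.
r: 9->gid=1,r8=1  c: 6->tid=3,i&1=0
L=1*4+3=7  i=1*2+0=2

7,2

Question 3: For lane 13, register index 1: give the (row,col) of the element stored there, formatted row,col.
lane 13: grp=3 (13/4), tig=1 (13%4)
i=1: r=3+0=3, c=1*2+1=3

3,3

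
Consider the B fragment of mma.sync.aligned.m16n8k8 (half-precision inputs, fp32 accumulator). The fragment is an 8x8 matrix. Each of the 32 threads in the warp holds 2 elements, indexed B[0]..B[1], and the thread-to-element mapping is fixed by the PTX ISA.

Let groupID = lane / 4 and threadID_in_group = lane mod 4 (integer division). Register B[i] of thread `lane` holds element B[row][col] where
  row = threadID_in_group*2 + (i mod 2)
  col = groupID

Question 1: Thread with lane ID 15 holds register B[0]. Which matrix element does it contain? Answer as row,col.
15: G=3,T=3
[0] (3*2+0,3) = (6,3)

6,3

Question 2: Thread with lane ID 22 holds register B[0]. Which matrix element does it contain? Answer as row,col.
4,5

L=22->g=22>>2=5, t=22&3=2
[0]->row 2·2+0=4  col g=5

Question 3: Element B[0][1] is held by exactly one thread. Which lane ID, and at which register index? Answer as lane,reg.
c=1→G=1  r=0→T=0,p=0
L=1*4+0=4  i=0=0

4,0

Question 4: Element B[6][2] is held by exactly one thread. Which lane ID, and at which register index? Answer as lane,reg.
c=2→G=2  r=6→T=3,p=0
L=2*4+3=11  i=0=0

11,0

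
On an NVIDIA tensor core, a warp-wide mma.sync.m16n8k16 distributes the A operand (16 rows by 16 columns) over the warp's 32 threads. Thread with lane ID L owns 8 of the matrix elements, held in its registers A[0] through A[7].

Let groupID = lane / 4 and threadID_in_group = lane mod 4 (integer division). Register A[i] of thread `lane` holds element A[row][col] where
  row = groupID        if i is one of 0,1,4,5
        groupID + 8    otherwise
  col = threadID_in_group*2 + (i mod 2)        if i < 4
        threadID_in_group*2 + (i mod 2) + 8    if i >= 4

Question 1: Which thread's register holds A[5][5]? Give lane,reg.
22,1

r:5=>grp=5,rB=0  c:5=>cB=0,tig=2,lo=1
L=5*4+2=22  i=0*4+0*2+1=1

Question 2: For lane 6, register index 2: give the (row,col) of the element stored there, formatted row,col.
lane 6: grp=1 (6/4), tig=2 (6%4)
i=2: r=1+8=9, c=2*2+0+0=4

9,4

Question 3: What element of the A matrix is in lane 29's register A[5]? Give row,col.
7,11

lane 29⇒29/4=7, 29 mod 4=1
i=5  r:7+0⇒7  c:2·1+1+8⇒11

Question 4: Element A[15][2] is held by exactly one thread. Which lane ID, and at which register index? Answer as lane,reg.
29,2

r:15=>grp=7,rB=1  c:2=>cB=0,tig=1,lo=0
L=7*4+1=29  i=0*4+1*2+0=2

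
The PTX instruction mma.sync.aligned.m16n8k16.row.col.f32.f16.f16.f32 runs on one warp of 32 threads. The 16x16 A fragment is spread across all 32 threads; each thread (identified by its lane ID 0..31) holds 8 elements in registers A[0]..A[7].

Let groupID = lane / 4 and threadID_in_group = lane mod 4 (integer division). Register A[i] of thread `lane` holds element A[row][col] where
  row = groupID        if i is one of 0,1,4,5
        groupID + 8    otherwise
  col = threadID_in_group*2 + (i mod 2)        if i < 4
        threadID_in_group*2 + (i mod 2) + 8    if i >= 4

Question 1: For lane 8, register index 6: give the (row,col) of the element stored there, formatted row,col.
L=8->gid=8>>2=2, tid=8&3=0
[6]->row 2+8=10  col 0·2+0+8=8

10,8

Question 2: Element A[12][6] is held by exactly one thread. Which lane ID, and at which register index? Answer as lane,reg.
r=12→G=4,rhi=1  c=6→chi=0,T=3,p=0
L=4*4+3=19  i=0*4+1*2+0=2

19,2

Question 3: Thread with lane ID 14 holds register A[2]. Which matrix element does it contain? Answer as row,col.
11,4

lane 14->14/4=3, 14 mod 4=2
i=2  r:3+8->11  c:2·2+0+0->4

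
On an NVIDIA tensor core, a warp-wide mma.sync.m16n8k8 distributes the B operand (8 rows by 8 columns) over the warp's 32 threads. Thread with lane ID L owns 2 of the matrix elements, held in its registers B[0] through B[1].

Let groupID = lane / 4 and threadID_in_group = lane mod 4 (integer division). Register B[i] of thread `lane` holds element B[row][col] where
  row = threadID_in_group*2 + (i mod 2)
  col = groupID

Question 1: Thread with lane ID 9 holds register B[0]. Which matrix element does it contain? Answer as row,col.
2,2

L=9->g=9>>2=2, t=9&3=1
[0]->row 1·2+0=2  col g=2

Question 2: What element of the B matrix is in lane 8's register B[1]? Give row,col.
1,2

L=8=>grp=8>>2=2, tig=8&3=0
[1]=>row 0·2+1=1  col grp=2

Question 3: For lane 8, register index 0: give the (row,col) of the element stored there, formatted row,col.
0,2

lane 8: gr=2 (8/4), th=0 (8%4)
i=0: r=0*2+0=0, c=gr=2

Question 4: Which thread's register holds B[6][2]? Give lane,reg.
11,0

c:2=>grp=2  r:6=>tig=3,lo=0
L=2*4+3=11  i=0=0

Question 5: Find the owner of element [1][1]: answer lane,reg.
4,1

c=1→G=1  r=1→T=0,p=1
L=1*4+0=4  i=1=1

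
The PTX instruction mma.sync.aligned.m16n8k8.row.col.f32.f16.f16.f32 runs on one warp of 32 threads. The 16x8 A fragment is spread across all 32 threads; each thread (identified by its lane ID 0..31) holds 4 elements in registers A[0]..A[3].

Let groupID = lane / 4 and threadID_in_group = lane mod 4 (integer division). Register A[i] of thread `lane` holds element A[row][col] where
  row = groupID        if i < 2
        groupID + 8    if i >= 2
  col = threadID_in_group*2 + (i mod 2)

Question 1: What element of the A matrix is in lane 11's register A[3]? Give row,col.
lane 11: grp=2 (11/4), tig=3 (11%4)
i=3: r=2+8=10, c=3*2+1=7

10,7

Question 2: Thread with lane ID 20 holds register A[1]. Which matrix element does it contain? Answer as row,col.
5,1

L=20→G=20>>2=5, T=20&3=0
[1]→row 5+0=5  col 0·2+1=1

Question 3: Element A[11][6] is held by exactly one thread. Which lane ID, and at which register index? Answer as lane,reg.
15,2

r: 11->gid=3,r8=1  c: 6->tid=3,i&1=0
L=3*4+3=15  i=1*2+0=2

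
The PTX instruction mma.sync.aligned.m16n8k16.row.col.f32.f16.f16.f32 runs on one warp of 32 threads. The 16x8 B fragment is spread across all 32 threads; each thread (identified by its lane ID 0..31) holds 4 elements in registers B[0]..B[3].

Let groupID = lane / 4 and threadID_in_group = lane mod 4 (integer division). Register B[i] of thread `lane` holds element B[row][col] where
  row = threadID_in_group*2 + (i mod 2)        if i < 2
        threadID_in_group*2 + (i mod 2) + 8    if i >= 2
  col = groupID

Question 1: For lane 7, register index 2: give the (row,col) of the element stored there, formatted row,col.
14,1

lane 7->7/4=1, 7 mod 4=3
i=2  r:2·3+0+8->14  c:1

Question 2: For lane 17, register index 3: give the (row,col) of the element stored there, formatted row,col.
17: gid=4,tid=1
[3] (1*2+1+8,4) = (11,4)

11,4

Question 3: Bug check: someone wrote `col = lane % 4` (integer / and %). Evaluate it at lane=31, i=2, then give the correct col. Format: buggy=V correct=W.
buggy=3 correct=7

`lane % 4`[31,2]->3
31: g=7,t=3
[2] (3*2+0+8,7) = (14,7)
col: 3 vs 7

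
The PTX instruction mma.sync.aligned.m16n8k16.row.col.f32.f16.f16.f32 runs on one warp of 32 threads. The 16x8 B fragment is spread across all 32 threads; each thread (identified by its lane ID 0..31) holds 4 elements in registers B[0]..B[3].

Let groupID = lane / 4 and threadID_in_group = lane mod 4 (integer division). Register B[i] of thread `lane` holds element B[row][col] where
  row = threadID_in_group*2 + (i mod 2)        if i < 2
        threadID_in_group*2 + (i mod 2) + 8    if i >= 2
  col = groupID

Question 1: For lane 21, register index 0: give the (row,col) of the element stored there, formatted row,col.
2,5

21: gid=5,tid=1
[0] (1*2+0+0,5) = (2,5)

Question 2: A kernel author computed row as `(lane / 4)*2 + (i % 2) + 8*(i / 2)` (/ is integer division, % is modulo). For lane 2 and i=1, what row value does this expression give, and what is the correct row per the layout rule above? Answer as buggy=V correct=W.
buggy=1 correct=5

`(lane / 4)*2 + (i % 2) + 8*(i / 2)`[2,1]→1
2: G=0,T=2
[1] (2*2+1+0,0) = (5,0)
row: 1 vs 5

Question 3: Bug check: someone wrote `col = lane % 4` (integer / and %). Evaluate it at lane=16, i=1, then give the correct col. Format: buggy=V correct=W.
`lane % 4`[16,1]⇒0
L=16⇒gr=16>>2=4, th=16&3=0
[1]⇒row 0·2+1+0=1  col gr=4
col: 0 vs 4

buggy=0 correct=4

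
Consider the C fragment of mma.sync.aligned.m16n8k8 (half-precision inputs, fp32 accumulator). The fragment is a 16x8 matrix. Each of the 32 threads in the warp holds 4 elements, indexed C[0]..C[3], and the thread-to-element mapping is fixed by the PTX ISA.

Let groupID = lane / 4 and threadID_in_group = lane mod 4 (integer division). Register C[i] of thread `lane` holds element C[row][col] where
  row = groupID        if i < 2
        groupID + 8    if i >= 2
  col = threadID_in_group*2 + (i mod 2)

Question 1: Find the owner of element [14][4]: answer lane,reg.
r=14⇒gr=6,Rb=1  c=4⇒th=2,odd=0
L=6*4+2=26  i=1*2+0=2

26,2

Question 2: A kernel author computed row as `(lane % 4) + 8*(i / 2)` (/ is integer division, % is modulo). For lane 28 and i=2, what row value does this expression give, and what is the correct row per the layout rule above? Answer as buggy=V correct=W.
buggy=8 correct=15

`(lane % 4) + 8*(i / 2)`[28,2]->8
L=28->gid=28>>2=7, tid=28&3=0
[2]->row 7+8=15  col 0·2+0=0
row: 8 vs 15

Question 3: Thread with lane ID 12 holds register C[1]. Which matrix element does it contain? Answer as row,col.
3,1

12: G=3,T=0
[1] (3+0,0*2+1) = (3,1)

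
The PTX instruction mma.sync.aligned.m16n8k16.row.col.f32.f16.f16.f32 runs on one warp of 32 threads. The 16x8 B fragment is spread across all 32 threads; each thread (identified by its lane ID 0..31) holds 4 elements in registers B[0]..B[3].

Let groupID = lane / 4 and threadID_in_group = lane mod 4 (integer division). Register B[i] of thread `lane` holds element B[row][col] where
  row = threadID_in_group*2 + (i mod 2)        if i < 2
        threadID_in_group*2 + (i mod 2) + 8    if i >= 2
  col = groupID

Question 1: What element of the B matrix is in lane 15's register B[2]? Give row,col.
lane 15->15/4=3, 15 mod 4=3
i=2  r:2·3+0+8->14  c:3

14,3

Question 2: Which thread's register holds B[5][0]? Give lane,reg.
2,1

c: 0->gid=0  r: 5->r8=0,tid=2,i&1=1
L=0*4+2=2  i=0*2+1=1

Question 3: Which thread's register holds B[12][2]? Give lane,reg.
10,2

c=2→G=2  r=12→rhi=1,T=2,p=0
L=2*4+2=10  i=1*2+0=2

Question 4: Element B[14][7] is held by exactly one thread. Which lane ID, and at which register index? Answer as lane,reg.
31,2

c=7⇒gr=7  r=14⇒Rb=1,th=3,odd=0
L=7*4+3=31  i=1*2+0=2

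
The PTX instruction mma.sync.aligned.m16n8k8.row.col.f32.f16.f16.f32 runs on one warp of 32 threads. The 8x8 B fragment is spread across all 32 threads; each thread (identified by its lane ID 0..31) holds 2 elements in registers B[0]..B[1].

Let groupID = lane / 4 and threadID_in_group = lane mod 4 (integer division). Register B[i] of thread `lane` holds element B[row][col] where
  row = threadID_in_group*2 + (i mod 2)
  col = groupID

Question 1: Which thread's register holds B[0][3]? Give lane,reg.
12,0

c=3->g=3  r=0->t=0,b0=0
L=3*4+0=12  i=0=0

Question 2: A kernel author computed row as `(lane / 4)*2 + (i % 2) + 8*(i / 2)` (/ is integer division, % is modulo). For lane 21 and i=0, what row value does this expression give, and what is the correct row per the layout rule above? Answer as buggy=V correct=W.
buggy=10 correct=2

`(lane / 4)*2 + (i % 2) + 8*(i / 2)`[21,0]⇒10
21: gr=5,th=1
[0] (1*2+0,5) = (2,5)
row: 10 vs 2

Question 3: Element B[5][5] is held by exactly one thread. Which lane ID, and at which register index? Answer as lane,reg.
c:5=>grp=5  r:5=>tig=2,lo=1
L=5*4+2=22  i=1=1

22,1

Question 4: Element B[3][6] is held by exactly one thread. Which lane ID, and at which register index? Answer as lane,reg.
25,1

c: 6->gid=6  r: 3->tid=1,i&1=1
L=6*4+1=25  i=1=1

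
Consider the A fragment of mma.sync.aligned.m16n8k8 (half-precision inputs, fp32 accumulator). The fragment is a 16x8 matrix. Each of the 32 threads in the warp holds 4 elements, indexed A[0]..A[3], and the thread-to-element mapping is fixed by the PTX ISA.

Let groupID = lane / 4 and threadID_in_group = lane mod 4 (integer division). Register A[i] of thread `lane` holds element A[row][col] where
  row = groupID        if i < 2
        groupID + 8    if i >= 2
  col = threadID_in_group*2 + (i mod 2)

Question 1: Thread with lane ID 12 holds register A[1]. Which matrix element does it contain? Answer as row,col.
3,1

lane 12: G=3 (12/4), T=0 (12%4)
i=1: r=3+0=3, c=0*2+1=1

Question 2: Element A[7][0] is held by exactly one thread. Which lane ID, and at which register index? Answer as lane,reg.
28,0

r: 7->gid=7,r8=0  c: 0->tid=0,i&1=0
L=7*4+0=28  i=0*2+0=0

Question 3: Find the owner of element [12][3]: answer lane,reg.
r=12->g=4,rb=1  c=3->t=1,b0=1
L=4*4+1=17  i=1*2+1=3

17,3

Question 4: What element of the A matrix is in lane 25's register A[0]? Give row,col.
6,2

L=25->gid=25>>2=6, tid=25&3=1
[0]->row 6+0=6  col 1·2+0=2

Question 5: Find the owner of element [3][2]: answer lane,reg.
13,0

r: 3->gid=3,r8=0  c: 2->tid=1,i&1=0
L=3*4+1=13  i=0*2+0=0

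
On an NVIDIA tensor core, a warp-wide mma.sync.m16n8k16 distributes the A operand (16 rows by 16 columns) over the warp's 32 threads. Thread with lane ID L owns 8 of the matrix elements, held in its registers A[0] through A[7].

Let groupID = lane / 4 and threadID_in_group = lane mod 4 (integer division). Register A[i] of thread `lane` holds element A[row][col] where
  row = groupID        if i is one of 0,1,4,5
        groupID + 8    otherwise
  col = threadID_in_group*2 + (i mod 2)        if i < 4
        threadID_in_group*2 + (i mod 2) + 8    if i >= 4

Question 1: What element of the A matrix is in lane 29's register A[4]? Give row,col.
7,10

lane 29: grp=7 (29/4), tig=1 (29%4)
i=4: r=7+0=7, c=1*2+0+8=10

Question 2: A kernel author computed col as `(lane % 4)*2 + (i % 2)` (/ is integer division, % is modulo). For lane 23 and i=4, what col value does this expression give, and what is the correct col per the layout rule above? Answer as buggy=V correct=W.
buggy=6 correct=14

`(lane % 4)*2 + (i % 2)`[23,4]⇒6
lane 23⇒23/4=5, 23 mod 4=3
i=4  r:5+0⇒5  c:2·3+0+8⇒14
col: 6 vs 14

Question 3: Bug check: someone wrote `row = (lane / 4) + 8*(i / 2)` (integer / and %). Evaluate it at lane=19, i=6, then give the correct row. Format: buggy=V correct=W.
buggy=28 correct=12

`(lane / 4) + 8*(i / 2)`[19,6]=>28
19: grp=4,tig=3
[6] (4+8,3*2+0+8) = (12,14)
row: 28 vs 12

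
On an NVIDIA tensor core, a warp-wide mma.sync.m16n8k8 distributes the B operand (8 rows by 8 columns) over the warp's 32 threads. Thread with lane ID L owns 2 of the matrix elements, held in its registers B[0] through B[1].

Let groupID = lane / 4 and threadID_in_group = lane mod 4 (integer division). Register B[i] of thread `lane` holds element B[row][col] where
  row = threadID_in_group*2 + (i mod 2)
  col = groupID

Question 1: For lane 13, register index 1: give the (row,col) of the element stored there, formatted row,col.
3,3

L=13→G=13>>2=3, T=13&3=1
[1]→row 1·2+1=3  col G=3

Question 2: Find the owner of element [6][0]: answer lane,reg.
3,0

c: 0->gid=0  r: 6->tid=3,i&1=0
L=0*4+3=3  i=0=0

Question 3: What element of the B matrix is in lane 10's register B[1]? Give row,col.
10: gr=2,th=2
[1] (2*2+1,2) = (5,2)

5,2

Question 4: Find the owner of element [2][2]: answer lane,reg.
9,0

c=2⇒gr=2  r=2⇒th=1,odd=0
L=2*4+1=9  i=0=0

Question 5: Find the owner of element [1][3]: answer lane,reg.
12,1

c:3=>grp=3  r:1=>tig=0,lo=1
L=3*4+0=12  i=1=1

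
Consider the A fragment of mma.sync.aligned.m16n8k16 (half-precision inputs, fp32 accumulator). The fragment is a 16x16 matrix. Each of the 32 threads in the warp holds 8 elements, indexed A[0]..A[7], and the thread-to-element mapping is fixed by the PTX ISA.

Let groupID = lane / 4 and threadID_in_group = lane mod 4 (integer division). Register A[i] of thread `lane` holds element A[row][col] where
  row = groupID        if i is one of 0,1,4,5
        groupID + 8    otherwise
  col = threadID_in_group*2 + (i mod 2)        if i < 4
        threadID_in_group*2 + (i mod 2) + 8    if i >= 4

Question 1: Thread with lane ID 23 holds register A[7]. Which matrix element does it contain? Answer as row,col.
lane 23: gid=5 (23/4), tid=3 (23%4)
i=7: r=5+8=13, c=3*2+1+8=15

13,15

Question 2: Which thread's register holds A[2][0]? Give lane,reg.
8,0

r=2->g=2,rb=0  c=0->cb=0,t=0,b0=0
L=2*4+0=8  i=0*4+0*2+0=0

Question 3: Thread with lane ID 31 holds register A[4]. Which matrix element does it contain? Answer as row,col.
L=31=>grp=31>>2=7, tig=31&3=3
[4]=>row 7+0=7  col 3·2+0+8=14

7,14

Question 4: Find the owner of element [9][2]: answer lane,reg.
5,2

r=9->g=1,rb=1  c=2->cb=0,t=1,b0=0
L=1*4+1=5  i=0*4+1*2+0=2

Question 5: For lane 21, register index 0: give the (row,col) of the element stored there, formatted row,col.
5,2

lane 21=>21/4=5, 21 mod 4=1
i=0  r:5+0=>5  c:2·1+0+0=>2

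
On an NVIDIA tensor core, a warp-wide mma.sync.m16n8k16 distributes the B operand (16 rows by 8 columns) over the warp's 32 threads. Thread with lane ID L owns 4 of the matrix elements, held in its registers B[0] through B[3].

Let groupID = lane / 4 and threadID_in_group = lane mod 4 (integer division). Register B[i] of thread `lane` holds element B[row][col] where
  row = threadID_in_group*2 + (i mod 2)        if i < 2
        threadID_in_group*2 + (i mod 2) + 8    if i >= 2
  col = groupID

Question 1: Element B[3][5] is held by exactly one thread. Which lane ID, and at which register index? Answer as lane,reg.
21,1

c=5->g=5  r=3->rb=0,t=1,b0=1
L=5*4+1=21  i=0*2+1=1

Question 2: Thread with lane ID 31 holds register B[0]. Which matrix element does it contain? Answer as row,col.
lane 31: gid=7 (31/4), tid=3 (31%4)
i=0: r=3*2+0+0=6, c=gid=7

6,7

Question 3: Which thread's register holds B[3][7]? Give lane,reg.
29,1

c=7->g=7  r=3->rb=0,t=1,b0=1
L=7*4+1=29  i=0*2+1=1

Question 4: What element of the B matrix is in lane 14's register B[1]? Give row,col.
lane 14->14/4=3, 14 mod 4=2
i=1  r:2·2+1+0->5  c:3

5,3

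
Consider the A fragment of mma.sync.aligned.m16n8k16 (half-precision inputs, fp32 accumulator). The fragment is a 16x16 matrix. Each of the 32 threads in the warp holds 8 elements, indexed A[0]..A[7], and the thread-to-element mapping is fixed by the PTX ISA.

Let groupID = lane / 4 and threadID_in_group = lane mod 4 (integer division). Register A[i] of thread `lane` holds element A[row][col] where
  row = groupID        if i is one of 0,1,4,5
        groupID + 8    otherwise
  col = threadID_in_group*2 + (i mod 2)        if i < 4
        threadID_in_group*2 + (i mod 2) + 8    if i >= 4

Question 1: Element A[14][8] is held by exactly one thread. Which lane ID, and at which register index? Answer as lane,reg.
24,6

r=14->g=6,rb=1  c=8->cb=1,t=0,b0=0
L=6*4+0=24  i=1*4+1*2+0=6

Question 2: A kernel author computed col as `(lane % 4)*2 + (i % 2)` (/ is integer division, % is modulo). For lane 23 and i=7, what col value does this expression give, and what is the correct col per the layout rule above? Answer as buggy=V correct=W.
buggy=7 correct=15

`(lane % 4)*2 + (i % 2)`[23,7]=>7
lane 23=>23/4=5, 23 mod 4=3
i=7  r:5+8=>13  c:2·3+1+8=>15
col: 7 vs 15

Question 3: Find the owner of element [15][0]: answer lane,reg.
r: 15->gid=7,r8=1  c: 0->c8=0,tid=0,i&1=0
L=7*4+0=28  i=0*4+1*2+0=2

28,2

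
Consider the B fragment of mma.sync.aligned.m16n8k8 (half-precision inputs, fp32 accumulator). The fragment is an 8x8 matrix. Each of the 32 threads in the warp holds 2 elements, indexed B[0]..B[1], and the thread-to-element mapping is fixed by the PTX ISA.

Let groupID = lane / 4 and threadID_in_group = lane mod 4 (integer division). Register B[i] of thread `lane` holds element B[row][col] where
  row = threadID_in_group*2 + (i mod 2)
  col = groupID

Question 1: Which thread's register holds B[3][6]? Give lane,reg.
25,1

c: 6->gid=6  r: 3->tid=1,i&1=1
L=6*4+1=25  i=1=1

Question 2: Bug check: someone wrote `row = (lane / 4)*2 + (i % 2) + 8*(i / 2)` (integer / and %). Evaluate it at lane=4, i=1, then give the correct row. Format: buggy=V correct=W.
buggy=3 correct=1

`(lane / 4)*2 + (i % 2) + 8*(i / 2)`[4,1]→3
L=4→G=4>>2=1, T=4&3=0
[1]→row 0·2+1=1  col G=1
row: 3 vs 1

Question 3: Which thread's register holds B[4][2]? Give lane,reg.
10,0

c=2->g=2  r=4->t=2,b0=0
L=2*4+2=10  i=0=0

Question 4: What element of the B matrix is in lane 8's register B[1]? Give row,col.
8: G=2,T=0
[1] (0*2+1,2) = (1,2)

1,2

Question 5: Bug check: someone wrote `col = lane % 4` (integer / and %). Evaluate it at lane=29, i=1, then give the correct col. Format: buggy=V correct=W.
buggy=1 correct=7

`lane % 4`[29,1]->1
L=29->gid=29>>2=7, tid=29&3=1
[1]->row 1·2+1=3  col gid=7
col: 1 vs 7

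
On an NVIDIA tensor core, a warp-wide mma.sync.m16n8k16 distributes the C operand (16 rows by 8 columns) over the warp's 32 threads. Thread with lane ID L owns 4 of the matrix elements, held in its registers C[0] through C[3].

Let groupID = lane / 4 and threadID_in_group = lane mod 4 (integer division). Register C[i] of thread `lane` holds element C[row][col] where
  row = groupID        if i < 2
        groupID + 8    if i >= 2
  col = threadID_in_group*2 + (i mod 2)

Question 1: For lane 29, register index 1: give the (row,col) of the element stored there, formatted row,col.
7,3

lane 29->29/4=7, 29 mod 4=1
i=1  r:7+0->7  c:2·1+1->3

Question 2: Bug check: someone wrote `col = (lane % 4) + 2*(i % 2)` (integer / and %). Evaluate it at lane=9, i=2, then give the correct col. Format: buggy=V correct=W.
buggy=1 correct=2

`(lane % 4) + 2*(i % 2)`[9,2]=>1
lane 9: grp=2 (9/4), tig=1 (9%4)
i=2: r=2+8=10, c=1*2+0=2
col: 1 vs 2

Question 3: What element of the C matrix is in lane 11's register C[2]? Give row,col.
10,6

lane 11→11/4=2, 11 mod 4=3
i=2  r:2+8→10  c:2·3+0→6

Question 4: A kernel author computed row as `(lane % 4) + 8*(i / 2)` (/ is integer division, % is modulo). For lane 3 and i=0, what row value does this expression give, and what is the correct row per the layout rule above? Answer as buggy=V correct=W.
`(lane % 4) + 8*(i / 2)`[3,0]→3
3: G=0,T=3
[0] (0+0,3*2+0) = (0,6)
row: 3 vs 0

buggy=3 correct=0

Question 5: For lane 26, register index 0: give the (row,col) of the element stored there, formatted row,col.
6,4

26: G=6,T=2
[0] (6+0,2*2+0) = (6,4)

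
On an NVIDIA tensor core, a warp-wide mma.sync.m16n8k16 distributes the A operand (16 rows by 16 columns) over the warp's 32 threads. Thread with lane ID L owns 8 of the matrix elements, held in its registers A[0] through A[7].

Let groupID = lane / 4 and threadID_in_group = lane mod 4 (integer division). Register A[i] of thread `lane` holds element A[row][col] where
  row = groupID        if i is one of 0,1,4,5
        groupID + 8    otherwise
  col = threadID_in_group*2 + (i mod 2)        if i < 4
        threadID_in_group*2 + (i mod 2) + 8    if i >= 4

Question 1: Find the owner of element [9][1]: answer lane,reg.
r=9⇒gr=1,Rb=1  c=1⇒Cb=0,th=0,odd=1
L=1*4+0=4  i=0*4+1*2+1=3

4,3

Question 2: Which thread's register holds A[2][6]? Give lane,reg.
11,0

r=2→G=2,rhi=0  c=6→chi=0,T=3,p=0
L=2*4+3=11  i=0*4+0*2+0=0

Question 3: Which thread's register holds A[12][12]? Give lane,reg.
r: 12->gid=4,r8=1  c: 12->c8=1,tid=2,i&1=0
L=4*4+2=18  i=1*4+1*2+0=6

18,6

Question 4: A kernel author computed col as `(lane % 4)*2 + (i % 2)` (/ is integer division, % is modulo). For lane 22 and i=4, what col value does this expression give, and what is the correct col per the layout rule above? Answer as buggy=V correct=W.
`(lane % 4)*2 + (i % 2)`[22,4]=>4
22: grp=5,tig=2
[4] (5+0,2*2+0+8) = (5,12)
col: 4 vs 12

buggy=4 correct=12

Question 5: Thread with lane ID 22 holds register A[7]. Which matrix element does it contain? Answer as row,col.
lane 22→22/4=5, 22 mod 4=2
i=7  r:5+8→13  c:2·2+1+8→13

13,13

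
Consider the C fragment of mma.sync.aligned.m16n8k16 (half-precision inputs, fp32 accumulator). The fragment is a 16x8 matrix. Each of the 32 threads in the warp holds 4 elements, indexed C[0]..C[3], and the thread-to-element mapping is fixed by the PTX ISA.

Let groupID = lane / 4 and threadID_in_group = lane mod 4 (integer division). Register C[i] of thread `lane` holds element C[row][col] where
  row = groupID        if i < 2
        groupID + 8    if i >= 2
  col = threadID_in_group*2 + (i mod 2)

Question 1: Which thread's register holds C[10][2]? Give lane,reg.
r=10→G=2,rhi=1  c=2→T=1,p=0
L=2*4+1=9  i=1*2+0=2

9,2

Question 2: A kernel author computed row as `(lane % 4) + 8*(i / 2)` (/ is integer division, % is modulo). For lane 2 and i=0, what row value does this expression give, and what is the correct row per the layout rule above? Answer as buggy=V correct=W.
buggy=2 correct=0

`(lane % 4) + 8*(i / 2)`[2,0]->2
lane 2: gid=0 (2/4), tid=2 (2%4)
i=0: r=0+0=0, c=2*2+0=4
row: 2 vs 0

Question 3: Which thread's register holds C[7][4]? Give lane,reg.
30,0

r:7=>grp=7,rB=0  c:4=>tig=2,lo=0
L=7*4+2=30  i=0*2+0=0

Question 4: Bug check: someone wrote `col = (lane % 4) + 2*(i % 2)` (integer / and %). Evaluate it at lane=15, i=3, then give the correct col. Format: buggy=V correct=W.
buggy=5 correct=7

`(lane % 4) + 2*(i % 2)`[15,3]->5
lane 15->15/4=3, 15 mod 4=3
i=3  r:3+8->11  c:2·3+1->7
col: 5 vs 7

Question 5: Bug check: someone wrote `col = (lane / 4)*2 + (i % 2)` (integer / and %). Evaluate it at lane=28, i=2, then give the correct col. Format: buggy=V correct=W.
`(lane / 4)*2 + (i % 2)`[28,2]=>14
lane 28=>28/4=7, 28 mod 4=0
i=2  r:7+8=>15  c:2·0+0=>0
col: 14 vs 0

buggy=14 correct=0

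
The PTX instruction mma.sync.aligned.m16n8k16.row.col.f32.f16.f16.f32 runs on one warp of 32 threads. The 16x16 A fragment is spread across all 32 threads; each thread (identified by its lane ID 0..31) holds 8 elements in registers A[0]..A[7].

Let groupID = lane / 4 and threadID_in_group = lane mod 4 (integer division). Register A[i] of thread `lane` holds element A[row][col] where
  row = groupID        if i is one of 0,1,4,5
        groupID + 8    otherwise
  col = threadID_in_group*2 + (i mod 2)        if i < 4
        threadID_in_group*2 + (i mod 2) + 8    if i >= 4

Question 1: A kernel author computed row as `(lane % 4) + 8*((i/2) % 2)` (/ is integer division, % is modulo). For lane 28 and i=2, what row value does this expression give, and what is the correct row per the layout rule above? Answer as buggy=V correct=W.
buggy=8 correct=15

`(lane % 4) + 8*((i/2) % 2)`[28,2]->8
lane 28: gid=7 (28/4), tid=0 (28%4)
i=2: r=7+8=15, c=0*2+0+0=0
row: 8 vs 15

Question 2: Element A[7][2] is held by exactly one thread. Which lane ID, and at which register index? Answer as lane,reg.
29,0

r: 7->gid=7,r8=0  c: 2->c8=0,tid=1,i&1=0
L=7*4+1=29  i=0*4+0*2+0=0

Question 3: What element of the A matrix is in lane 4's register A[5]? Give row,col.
1,9

lane 4: gr=1 (4/4), th=0 (4%4)
i=5: r=1+0=1, c=0*2+1+8=9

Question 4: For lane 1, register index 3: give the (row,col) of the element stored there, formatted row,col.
8,3

lane 1: gr=0 (1/4), th=1 (1%4)
i=3: r=0+8=8, c=1*2+1+0=3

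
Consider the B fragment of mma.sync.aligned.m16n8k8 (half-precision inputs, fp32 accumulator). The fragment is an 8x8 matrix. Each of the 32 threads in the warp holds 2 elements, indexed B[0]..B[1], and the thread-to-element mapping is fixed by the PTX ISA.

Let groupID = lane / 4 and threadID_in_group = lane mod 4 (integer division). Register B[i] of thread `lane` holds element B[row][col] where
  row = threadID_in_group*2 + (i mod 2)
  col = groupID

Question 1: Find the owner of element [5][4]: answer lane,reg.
18,1

c: 4->gid=4  r: 5->tid=2,i&1=1
L=4*4+2=18  i=1=1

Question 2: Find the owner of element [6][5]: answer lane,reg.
23,0

c: 5->gid=5  r: 6->tid=3,i&1=0
L=5*4+3=23  i=0=0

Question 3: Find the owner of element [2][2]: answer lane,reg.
c=2⇒gr=2  r=2⇒th=1,odd=0
L=2*4+1=9  i=0=0

9,0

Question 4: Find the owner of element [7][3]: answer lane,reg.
15,1

c:3=>grp=3  r:7=>tig=3,lo=1
L=3*4+3=15  i=1=1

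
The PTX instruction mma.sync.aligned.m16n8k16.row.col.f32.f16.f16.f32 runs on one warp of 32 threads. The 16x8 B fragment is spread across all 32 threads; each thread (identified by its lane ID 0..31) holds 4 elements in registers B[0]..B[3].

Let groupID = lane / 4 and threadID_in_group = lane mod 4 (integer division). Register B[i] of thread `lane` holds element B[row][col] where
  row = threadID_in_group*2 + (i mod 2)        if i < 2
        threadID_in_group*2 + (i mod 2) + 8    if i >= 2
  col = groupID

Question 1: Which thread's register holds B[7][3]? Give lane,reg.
15,1

c=3→G=3  r=7→rhi=0,T=3,p=1
L=3*4+3=15  i=0*2+1=1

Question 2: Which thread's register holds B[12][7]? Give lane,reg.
c: 7->gid=7  r: 12->r8=1,tid=2,i&1=0
L=7*4+2=30  i=1*2+0=2

30,2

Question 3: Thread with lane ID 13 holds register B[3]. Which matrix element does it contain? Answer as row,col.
11,3

L=13=>grp=13>>2=3, tig=13&3=1
[3]=>row 1·2+1+8=11  col grp=3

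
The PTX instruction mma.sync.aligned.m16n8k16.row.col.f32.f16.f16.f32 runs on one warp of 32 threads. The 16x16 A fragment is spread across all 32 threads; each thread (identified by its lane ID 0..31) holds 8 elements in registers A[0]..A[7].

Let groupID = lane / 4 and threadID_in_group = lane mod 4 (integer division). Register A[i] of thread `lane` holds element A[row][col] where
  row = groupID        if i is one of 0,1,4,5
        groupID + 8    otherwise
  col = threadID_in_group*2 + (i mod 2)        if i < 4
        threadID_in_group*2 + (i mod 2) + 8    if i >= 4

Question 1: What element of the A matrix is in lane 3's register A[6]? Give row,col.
8,14

lane 3->3/4=0, 3 mod 4=3
i=6  r:0+8->8  c:2·3+0+8->14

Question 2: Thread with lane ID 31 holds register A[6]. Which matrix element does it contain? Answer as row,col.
15,14

L=31=>grp=31>>2=7, tig=31&3=3
[6]=>row 7+8=15  col 3·2+0+8=14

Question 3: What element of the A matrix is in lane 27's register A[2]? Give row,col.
14,6

lane 27: gid=6 (27/4), tid=3 (27%4)
i=2: r=6+8=14, c=3*2+0+0=6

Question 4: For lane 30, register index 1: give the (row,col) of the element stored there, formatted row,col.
lane 30: gid=7 (30/4), tid=2 (30%4)
i=1: r=7+0=7, c=2*2+1+0=5

7,5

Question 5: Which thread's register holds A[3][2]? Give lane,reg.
r:3=>grp=3,rB=0  c:2=>cB=0,tig=1,lo=0
L=3*4+1=13  i=0*4+0*2+0=0

13,0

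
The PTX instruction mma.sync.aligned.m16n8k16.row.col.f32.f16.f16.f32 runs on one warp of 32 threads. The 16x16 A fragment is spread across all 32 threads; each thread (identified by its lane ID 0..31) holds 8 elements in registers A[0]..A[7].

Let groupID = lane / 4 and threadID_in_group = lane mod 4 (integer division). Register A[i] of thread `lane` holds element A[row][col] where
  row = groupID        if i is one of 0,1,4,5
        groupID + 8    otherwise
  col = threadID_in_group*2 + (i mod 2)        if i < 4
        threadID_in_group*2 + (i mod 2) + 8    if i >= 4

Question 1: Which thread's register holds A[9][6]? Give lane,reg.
r:9=>grp=1,rB=1  c:6=>cB=0,tig=3,lo=0
L=1*4+3=7  i=0*4+1*2+0=2

7,2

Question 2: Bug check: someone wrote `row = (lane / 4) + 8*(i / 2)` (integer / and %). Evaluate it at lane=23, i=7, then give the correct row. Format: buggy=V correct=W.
buggy=29 correct=13

`(lane / 4) + 8*(i / 2)`[23,7]->29
23: g=5,t=3
[7] (5+8,3*2+1+8) = (13,15)
row: 29 vs 13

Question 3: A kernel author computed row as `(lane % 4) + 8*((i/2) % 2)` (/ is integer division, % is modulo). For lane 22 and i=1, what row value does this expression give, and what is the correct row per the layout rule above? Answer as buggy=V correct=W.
`(lane % 4) + 8*((i/2) % 2)`[22,1]=>2
22: grp=5,tig=2
[1] (5+0,2*2+1+0) = (5,5)
row: 2 vs 5

buggy=2 correct=5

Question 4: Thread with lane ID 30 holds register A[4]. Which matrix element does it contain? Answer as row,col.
7,12

lane 30: grp=7 (30/4), tig=2 (30%4)
i=4: r=7+0=7, c=2*2+0+8=12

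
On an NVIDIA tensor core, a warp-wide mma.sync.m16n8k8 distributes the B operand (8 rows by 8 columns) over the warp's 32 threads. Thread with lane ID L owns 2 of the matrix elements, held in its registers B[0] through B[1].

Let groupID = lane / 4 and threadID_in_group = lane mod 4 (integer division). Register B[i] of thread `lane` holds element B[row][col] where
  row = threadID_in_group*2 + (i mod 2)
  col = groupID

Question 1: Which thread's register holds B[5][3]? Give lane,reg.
14,1

c=3->g=3  r=5->t=2,b0=1
L=3*4+2=14  i=1=1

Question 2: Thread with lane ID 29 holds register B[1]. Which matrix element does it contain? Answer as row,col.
lane 29: g=7 (29/4), t=1 (29%4)
i=1: r=1*2+1=3, c=g=7

3,7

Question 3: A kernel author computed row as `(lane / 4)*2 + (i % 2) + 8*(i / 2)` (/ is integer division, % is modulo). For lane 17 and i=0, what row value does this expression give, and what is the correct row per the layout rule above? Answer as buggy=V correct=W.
buggy=8 correct=2

`(lane / 4)*2 + (i % 2) + 8*(i / 2)`[17,0]->8
17: gid=4,tid=1
[0] (1*2+0,4) = (2,4)
row: 8 vs 2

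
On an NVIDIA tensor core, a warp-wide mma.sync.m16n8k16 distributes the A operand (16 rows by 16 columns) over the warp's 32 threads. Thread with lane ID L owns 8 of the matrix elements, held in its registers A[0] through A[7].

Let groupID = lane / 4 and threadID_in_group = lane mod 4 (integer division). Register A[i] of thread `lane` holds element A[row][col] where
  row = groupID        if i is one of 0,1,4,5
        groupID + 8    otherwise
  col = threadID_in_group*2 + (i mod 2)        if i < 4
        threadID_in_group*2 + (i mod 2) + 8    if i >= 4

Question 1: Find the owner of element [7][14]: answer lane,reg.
r:7=>grp=7,rB=0  c:14=>cB=1,tig=3,lo=0
L=7*4+3=31  i=1*4+0*2+0=4

31,4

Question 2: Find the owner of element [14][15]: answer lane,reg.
27,7

r=14⇒gr=6,Rb=1  c=15⇒Cb=1,th=3,odd=1
L=6*4+3=27  i=1*4+1*2+1=7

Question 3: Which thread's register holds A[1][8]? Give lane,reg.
4,4

r=1⇒gr=1,Rb=0  c=8⇒Cb=1,th=0,odd=0
L=1*4+0=4  i=1*4+0*2+0=4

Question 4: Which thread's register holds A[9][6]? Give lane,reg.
7,2

r=9⇒gr=1,Rb=1  c=6⇒Cb=0,th=3,odd=0
L=1*4+3=7  i=0*4+1*2+0=2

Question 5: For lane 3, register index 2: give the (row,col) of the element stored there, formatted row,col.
8,6

3: gr=0,th=3
[2] (0+8,3*2+0+0) = (8,6)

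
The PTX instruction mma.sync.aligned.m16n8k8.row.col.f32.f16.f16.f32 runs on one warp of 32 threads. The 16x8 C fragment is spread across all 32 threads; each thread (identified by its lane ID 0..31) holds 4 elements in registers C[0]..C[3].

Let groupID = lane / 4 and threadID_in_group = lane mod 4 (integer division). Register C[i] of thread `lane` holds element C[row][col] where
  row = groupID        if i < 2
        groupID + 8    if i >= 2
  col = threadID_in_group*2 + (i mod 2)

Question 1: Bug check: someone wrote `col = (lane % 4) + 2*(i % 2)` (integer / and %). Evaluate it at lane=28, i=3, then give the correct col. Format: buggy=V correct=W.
`(lane % 4) + 2*(i % 2)`[28,3]=>2
L=28=>grp=28>>2=7, tig=28&3=0
[3]=>row 7+8=15  col 0·2+1=1
col: 2 vs 1

buggy=2 correct=1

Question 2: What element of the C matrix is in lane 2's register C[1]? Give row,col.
2: g=0,t=2
[1] (0+0,2*2+1) = (0,5)

0,5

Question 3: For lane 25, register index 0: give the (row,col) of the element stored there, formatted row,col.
6,2

lane 25->25/4=6, 25 mod 4=1
i=0  r:6+0->6  c:2·1+0->2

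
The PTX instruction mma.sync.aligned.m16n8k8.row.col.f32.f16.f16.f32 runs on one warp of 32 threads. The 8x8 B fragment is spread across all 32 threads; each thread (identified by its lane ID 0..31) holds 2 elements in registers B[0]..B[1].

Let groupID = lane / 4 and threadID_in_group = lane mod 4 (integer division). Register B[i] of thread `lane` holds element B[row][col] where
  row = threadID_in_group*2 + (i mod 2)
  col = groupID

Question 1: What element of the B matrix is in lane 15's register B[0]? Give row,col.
15: G=3,T=3
[0] (3*2+0,3) = (6,3)

6,3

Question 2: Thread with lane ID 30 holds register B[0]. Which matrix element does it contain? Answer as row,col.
L=30⇒gr=30>>2=7, th=30&3=2
[0]⇒row 2·2+0=4  col gr=7

4,7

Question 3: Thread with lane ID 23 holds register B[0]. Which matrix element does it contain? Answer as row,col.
lane 23→23/4=5, 23 mod 4=3
i=0  r:2·3+0→6  c:5

6,5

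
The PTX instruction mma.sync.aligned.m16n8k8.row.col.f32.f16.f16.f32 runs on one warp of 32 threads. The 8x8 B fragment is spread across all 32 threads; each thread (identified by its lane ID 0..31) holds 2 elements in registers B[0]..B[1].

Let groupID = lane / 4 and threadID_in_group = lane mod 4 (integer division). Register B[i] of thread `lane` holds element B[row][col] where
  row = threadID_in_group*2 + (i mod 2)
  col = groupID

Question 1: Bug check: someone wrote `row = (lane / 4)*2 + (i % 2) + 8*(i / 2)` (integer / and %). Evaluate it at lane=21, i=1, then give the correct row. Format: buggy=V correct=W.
`(lane / 4)*2 + (i % 2) + 8*(i / 2)`[21,1]=>11
L=21=>grp=21>>2=5, tig=21&3=1
[1]=>row 1·2+1=3  col grp=5
row: 11 vs 3

buggy=11 correct=3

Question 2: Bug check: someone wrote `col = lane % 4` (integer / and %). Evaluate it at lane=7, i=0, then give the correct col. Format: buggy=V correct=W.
`lane % 4`[7,0]->3
7: gid=1,tid=3
[0] (3*2+0,1) = (6,1)
col: 3 vs 1

buggy=3 correct=1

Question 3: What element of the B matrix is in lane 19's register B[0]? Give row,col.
19: gid=4,tid=3
[0] (3*2+0,4) = (6,4)

6,4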